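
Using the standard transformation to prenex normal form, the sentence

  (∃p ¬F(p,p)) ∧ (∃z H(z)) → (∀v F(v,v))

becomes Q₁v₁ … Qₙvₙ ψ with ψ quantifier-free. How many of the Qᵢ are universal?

3

Eliminate → and ↔ using ¬ and ∨.
  ¬((∃p ¬F(p,p)) ∧ (∃z H(z))) ∨ (∀v F(v,v))
Move each ¬ inward, flipping quantifiers it crosses:
  (∀p F(p,p)) ∨ (∀z ¬H(z)) ∨ (∀v F(v,v))
All bound variables are already distinct, so no renaming is needed.
Extract every quantifier outward, since the variables are now distinct and don't occur free across branches:
  ∀p ∀z ∀v (F(p,p) ∨ ¬H(z) ∨ F(v,v))
The prefix is ∀p ∀z ∀v: 3 universal, 0 existential.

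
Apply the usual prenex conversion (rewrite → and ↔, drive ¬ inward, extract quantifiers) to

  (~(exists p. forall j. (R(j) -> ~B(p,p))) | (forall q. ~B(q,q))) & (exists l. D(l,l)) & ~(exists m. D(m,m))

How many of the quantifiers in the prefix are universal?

3

Rewrite implications/biconditionals: A → B as ¬A ∨ B.
  (~(exists p. forall j. (~R(j) | ~B(p,p))) | (forall q. ~B(q,q))) & (exists l. D(l,l)) & ~(exists m. D(m,m))
Drive negations inward (¬∀x A ≡ ∃x ¬A, ¬∃x A ≡ ∀x ¬A, De Morgan for ∧/∨):
  ((forall p. exists j. (R(j) & B(p,p))) | (forall q. ~B(q,q))) & (exists l. D(l,l)) & (forall m. ~D(m,m))
Extract every quantifier outward, since the variables are now distinct and don't occur free across branches:
  forall p. exists j. forall q. exists l. forall m. ((R(j) & B(p,p) | ~B(q,q)) & D(l,l) & ~D(m,m))
The prefix is forall p exists j forall q exists l forall m: 3 universal, 2 existential.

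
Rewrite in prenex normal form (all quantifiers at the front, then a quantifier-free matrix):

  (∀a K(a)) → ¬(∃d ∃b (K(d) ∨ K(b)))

Rewrite implications/biconditionals: A → B as ¬A ∨ B.
  ¬(∀a K(a)) ∨ ¬(∃d ∃b (K(d) ∨ K(b)))
Drive negations inward (¬∀x A ≡ ∃x ¬A, ¬∃x A ≡ ∀x ¬A, De Morgan for ∧/∨):
  (∃a ¬K(a)) ∨ (∀d ∀b (¬K(d) ∧ ¬K(b)))
All bound variables are already distinct, so no renaming is needed.
Extract every quantifier outward, since the variables are now distinct and don't occur free across branches:
  ∃a ∀d ∀b (¬K(a) ∨ ¬K(d) ∧ ¬K(b))

∃a ∀d ∀b (¬K(a) ∨ ¬K(d) ∧ ¬K(b))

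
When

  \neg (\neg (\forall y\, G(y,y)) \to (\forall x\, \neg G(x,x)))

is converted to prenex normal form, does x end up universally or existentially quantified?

existential

First replace A → B with ¬A ∨ B.
  \neg (\neg \neg (\forall y\, G(y,y)) \lor (\forall x\, \neg G(x,x)))
Move each ¬ inward, flipping quantifiers it crosses:
  (\exists y\, \neg G(y,y)) \land (\exists x\, G(x,x))
Finally move all quantifiers to the prefix:
  \exists y\, \exists x\, (\neg G(y,y) \land G(x,x))
The quantifier \forall x sits under an odd number of negations (counting the antecedent side of each →), so it flips to \exists x.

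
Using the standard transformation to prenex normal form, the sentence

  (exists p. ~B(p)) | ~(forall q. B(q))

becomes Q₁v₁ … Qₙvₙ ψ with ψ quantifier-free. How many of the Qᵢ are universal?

Drive negations inward (¬∀x A ≡ ∃x ¬A, ¬∃x A ≡ ∀x ¬A, De Morgan for ∧/∨):
  (exists p. ~B(p)) | (exists q. ~B(q))
Finally move all quantifiers to the prefix:
  exists p. exists q. (~B(p) | ~B(q))
The prefix is exists p exists q: 0 universal, 2 existential.

0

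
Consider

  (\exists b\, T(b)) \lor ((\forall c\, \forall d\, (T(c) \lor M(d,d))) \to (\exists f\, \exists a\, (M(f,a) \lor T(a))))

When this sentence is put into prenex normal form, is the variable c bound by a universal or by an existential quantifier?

existential

Rewrite implications/biconditionals: A → B as ¬A ∨ B.
  (\exists b\, T(b)) \lor \neg (\forall c\, \forall d\, (T(c) \lor M(d,d))) \lor (\exists f\, \exists a\, (M(f,a) \lor T(a)))
Push ¬ through the quantifiers and connectives to reach negation normal form:
  (\exists b\, T(b)) \lor (\exists c\, \exists d\, (\neg T(c) \land \neg M(d,d))) \lor (\exists f\, \exists a\, (M(f,a) \lor T(a)))
Pull the quantifiers to the front (each side's bound variable is not free in the other side):
  \exists b\, \exists c\, \exists d\, \exists f\, \exists a\, (T(b) \lor \neg T(c) \land \neg M(d,d) \lor M(f,a) \lor T(a))
The quantifier \forall c sits under an odd number of negations (counting the antecedent side of each →), so it flips to \exists c.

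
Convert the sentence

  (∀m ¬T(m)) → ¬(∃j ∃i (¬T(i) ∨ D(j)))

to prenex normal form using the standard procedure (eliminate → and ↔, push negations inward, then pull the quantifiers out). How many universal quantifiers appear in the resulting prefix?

First replace A → B with ¬A ∨ B.
  ¬(∀m ¬T(m)) ∨ ¬(∃j ∃i (¬T(i) ∨ D(j)))
Move each ¬ inward, flipping quantifiers it crosses:
  (∃m T(m)) ∨ (∀j ∀i (T(i) ∧ ¬D(j)))
Pull the quantifiers to the front (each side's bound variable is not free in the other side):
  ∃m ∀j ∀i (T(m) ∨ T(i) ∧ ¬D(j))
The prefix is ∃m ∀j ∀i: 2 universal, 1 existential.

2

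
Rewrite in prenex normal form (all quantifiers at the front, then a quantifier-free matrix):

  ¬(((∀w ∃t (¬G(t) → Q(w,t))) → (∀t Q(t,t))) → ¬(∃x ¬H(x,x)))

First replace A → B with ¬A ∨ B.
  ¬(¬(¬(∀w ∃t (¬¬G(t) ∨ Q(w,t))) ∨ (∀t Q(t,t))) ∨ ¬(∃x ¬H(x,x)))
Move each ¬ inward, flipping quantifiers it crosses:
  ((∃w ∀t (¬G(t) ∧ ¬Q(w,t))) ∨ (∀t Q(t,t))) ∧ (∃x ¬H(x,x))
Rename bound variables to avoid capture: t↦v1.
  ((∃w ∀t (¬G(t) ∧ ¬Q(w,t))) ∨ (∀v1 Q(v1,v1))) ∧ (∃x ¬H(x,x))
Pull the quantifiers to the front (each side's bound variable is not free in the other side):
  ∃w ∀t ∀v1 ∃x ((¬G(t) ∧ ¬Q(w,t) ∨ Q(v1,v1)) ∧ ¬H(x,x))

∃w ∀t ∀v1 ∃x ((¬G(t) ∧ ¬Q(w,t) ∨ Q(v1,v1)) ∧ ¬H(x,x))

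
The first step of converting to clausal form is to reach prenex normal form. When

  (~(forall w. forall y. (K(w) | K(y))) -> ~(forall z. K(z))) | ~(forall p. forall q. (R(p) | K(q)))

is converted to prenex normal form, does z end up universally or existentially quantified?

Rewrite implications/biconditionals: A → B as ¬A ∨ B.
  ~~(forall w. forall y. (K(w) | K(y))) | ~(forall z. K(z)) | ~(forall p. forall q. (R(p) | K(q)))
Move each ¬ inward, flipping quantifiers it crosses:
  (forall w. forall y. (K(w) | K(y))) | (exists z. ~K(z)) | (exists p. exists q. (~R(p) & ~K(q)))
All bound variables are already distinct, so no renaming is needed.
Pull the quantifiers to the front (each side's bound variable is not free in the other side):
  forall w. forall y. exists z. exists p. exists q. (K(w) | K(y) | ~K(z) | ~R(p) & ~K(q))
The quantifier forall z sits under an odd number of negations (counting the antecedent side of each →), so it flips to exists z.

existential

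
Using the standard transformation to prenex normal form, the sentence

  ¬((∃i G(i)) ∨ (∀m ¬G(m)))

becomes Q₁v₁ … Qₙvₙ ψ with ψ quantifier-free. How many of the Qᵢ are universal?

Push ¬ through the quantifiers and connectives to reach negation normal form:
  (∀i ¬G(i)) ∧ (∃m G(m))
Finally move all quantifiers to the prefix:
  ∀i ∃m (¬G(i) ∧ G(m))
The prefix is ∀i ∃m: 1 universal, 1 existential.

1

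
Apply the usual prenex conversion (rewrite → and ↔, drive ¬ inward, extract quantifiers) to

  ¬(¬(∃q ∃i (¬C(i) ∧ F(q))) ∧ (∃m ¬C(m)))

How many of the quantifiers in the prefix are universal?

Move each ¬ inward, flipping quantifiers it crosses:
  (∃q ∃i (¬C(i) ∧ F(q))) ∨ (∀m C(m))
All bound variables are already distinct, so no renaming is needed.
Extract every quantifier outward, since the variables are now distinct and don't occur free across branches:
  ∃q ∃i ∀m (¬C(i) ∧ F(q) ∨ C(m))
The prefix is ∃q ∃i ∀m: 1 universal, 2 existential.

1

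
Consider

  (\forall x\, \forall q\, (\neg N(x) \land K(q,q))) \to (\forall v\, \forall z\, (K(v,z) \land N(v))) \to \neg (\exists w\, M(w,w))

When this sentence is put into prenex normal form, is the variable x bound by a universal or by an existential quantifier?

First replace A → B with ¬A ∨ B.
  \neg (\forall x\, \forall q\, (\neg N(x) \land K(q,q))) \lor \neg (\forall v\, \forall z\, (K(v,z) \land N(v))) \lor \neg (\exists w\, M(w,w))
Move each ¬ inward, flipping quantifiers it crosses:
  (\exists x\, \exists q\, (N(x) \lor \neg K(q,q))) \lor (\exists v\, \exists z\, (\neg K(v,z) \lor \neg N(v))) \lor (\forall w\, \neg M(w,w))
All bound variables are already distinct, so no renaming is needed.
Extract every quantifier outward, since the variables are now distinct and don't occur free across branches:
  \exists x\, \exists q\, \exists v\, \exists z\, \forall w\, (N(x) \lor \neg K(q,q) \lor \neg K(v,z) \lor \neg N(v) \lor \neg M(w,w))
The quantifier \forall x sits under an odd number of negations (counting the antecedent side of each →), so it flips to \exists x.

existential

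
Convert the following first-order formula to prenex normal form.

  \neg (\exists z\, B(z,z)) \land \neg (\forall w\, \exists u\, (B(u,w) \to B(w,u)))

\forall z\, \exists w\, \forall u\, (\neg B(z,z) \land B(u,w) \land \neg B(w,u))

First replace A → B with ¬A ∨ B.
  \neg (\exists z\, B(z,z)) \land \neg (\forall w\, \exists u\, (\neg B(u,w) \lor B(w,u)))
Move each ¬ inward, flipping quantifiers it crosses:
  (\forall z\, \neg B(z,z)) \land (\exists w\, \forall u\, (B(u,w) \land \neg B(w,u)))
All bound variables are already distinct, so no renaming is needed.
Extract every quantifier outward, since the variables are now distinct and don't occur free across branches:
  \forall z\, \exists w\, \forall u\, (\neg B(z,z) \land B(u,w) \land \neg B(w,u))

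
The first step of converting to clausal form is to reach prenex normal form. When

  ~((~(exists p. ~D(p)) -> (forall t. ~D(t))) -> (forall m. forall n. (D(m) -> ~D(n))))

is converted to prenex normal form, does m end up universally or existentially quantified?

Eliminate → and ↔ using ¬ and ∨.
  ~(~(~~(exists p. ~D(p)) | (forall t. ~D(t))) | (forall m. forall n. (~D(m) | ~D(n))))
Move each ¬ inward, flipping quantifiers it crosses:
  ((exists p. ~D(p)) | (forall t. ~D(t))) & (exists m. exists n. (D(m) & D(n)))
All bound variables are already distinct, so no renaming is needed.
Pull the quantifiers to the front (each side's bound variable is not free in the other side):
  exists p. forall t. exists m. exists n. ((~D(p) | ~D(t)) & D(m) & D(n))
The quantifier forall m sits under an odd number of negations (counting the antecedent side of each →), so it flips to exists m.

existential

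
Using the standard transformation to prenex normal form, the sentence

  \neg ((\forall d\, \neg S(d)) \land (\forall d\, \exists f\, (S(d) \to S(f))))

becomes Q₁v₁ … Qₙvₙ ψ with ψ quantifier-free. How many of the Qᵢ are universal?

1

Rewrite implications/biconditionals: A → B as ¬A ∨ B.
  \neg ((\forall d\, \neg S(d)) \land (\forall d\, \exists f\, (\neg S(d) \lor S(f))))
Drive negations inward (¬∀x A ≡ ∃x ¬A, ¬∃x A ≡ ∀x ¬A, De Morgan for ∧/∨):
  (\exists d\, S(d)) \lor (\exists d\, \forall f\, (S(d) \land \neg S(f)))
Standardize variables apart so no two quantifiers bind the same name: d↦a.
  (\exists d\, S(d)) \lor (\exists a\, \forall f\, (S(a) \land \neg S(f)))
Pull the quantifiers to the front (each side's bound variable is not free in the other side):
  \exists d\, \exists a\, \forall f\, (S(d) \lor S(a) \land \neg S(f))
The prefix is \exists d \exists a \forall f: 1 universal, 2 existential.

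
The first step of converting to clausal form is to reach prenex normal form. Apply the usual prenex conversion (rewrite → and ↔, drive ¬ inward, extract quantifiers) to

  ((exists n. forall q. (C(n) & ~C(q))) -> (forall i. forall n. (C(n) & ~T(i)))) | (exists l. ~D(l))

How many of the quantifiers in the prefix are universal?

First replace A → B with ¬A ∨ B.
  ~(exists n. forall q. (C(n) & ~C(q))) | (forall i. forall n. (C(n) & ~T(i))) | (exists l. ~D(l))
Drive negations inward (¬∀x A ≡ ∃x ¬A, ¬∃x A ≡ ∀x ¬A, De Morgan for ∧/∨):
  (forall n. exists q. (~C(n) | C(q))) | (forall i. forall n. (C(n) & ~T(i))) | (exists l. ~D(l))
Rename bound variables to avoid capture: n↦x.
  (forall n. exists q. (~C(n) | C(q))) | (forall i. forall x. (C(x) & ~T(i))) | (exists l. ~D(l))
Pull the quantifiers to the front (each side's bound variable is not free in the other side):
  forall n. exists q. forall i. forall x. exists l. (~C(n) | C(q) | C(x) & ~T(i) | ~D(l))
The prefix is forall n exists q forall i forall x exists l: 3 universal, 2 existential.

3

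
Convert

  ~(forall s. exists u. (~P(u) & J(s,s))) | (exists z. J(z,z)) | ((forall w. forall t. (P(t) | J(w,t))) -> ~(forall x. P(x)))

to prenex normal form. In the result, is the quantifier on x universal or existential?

First replace A → B with ¬A ∨ B.
  ~(forall s. exists u. (~P(u) & J(s,s))) | (exists z. J(z,z)) | ~(forall w. forall t. (P(t) | J(w,t))) | ~(forall x. P(x))
Push ¬ through the quantifiers and connectives to reach negation normal form:
  (exists s. forall u. (P(u) | ~J(s,s))) | (exists z. J(z,z)) | (exists w. exists t. (~P(t) & ~J(w,t))) | (exists x. ~P(x))
All bound variables are already distinct, so no renaming is needed.
Pull the quantifiers to the front (each side's bound variable is not free in the other side):
  exists s. forall u. exists z. exists w. exists t. exists x. (P(u) | ~J(s,s) | J(z,z) | ~P(t) & ~J(w,t) | ~P(x))
The quantifier forall x sits under an odd number of negations (counting the antecedent side of each →), so it flips to exists x.

existential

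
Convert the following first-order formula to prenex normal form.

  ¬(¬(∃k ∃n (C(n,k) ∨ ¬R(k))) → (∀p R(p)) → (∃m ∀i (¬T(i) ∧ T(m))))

∀k ∀n ∀p ∀m ∃i (¬C(n,k) ∧ R(k) ∧ R(p) ∧ (T(i) ∨ ¬T(m)))

Rewrite implications/biconditionals: A → B as ¬A ∨ B.
  ¬(¬¬(∃k ∃n (C(n,k) ∨ ¬R(k))) ∨ ¬(∀p R(p)) ∨ (∃m ∀i (¬T(i) ∧ T(m))))
Push ¬ through the quantifiers and connectives to reach negation normal form:
  (∀k ∀n (¬C(n,k) ∧ R(k))) ∧ (∀p R(p)) ∧ (∀m ∃i (T(i) ∨ ¬T(m)))
Finally move all quantifiers to the prefix:
  ∀k ∀n ∀p ∀m ∃i (¬C(n,k) ∧ R(k) ∧ R(p) ∧ (T(i) ∨ ¬T(m)))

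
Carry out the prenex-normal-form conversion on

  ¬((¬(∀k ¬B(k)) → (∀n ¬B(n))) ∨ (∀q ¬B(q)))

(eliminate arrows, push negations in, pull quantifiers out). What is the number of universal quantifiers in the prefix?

0

Eliminate → and ↔ using ¬ and ∨.
  ¬(¬¬(∀k ¬B(k)) ∨ (∀n ¬B(n)) ∨ (∀q ¬B(q)))
Push ¬ through the quantifiers and connectives to reach negation normal form:
  (∃k B(k)) ∧ (∃n B(n)) ∧ (∃q B(q))
All bound variables are already distinct, so no renaming is needed.
Extract every quantifier outward, since the variables are now distinct and don't occur free across branches:
  ∃k ∃n ∃q (B(k) ∧ B(n) ∧ B(q))
The prefix is ∃k ∃n ∃q: 0 universal, 3 existential.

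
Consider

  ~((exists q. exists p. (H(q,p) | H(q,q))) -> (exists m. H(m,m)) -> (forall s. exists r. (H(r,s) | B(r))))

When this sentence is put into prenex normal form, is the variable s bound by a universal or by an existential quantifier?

Rewrite implications/biconditionals: A → B as ¬A ∨ B.
  ~(~(exists q. exists p. (H(q,p) | H(q,q))) | ~(exists m. H(m,m)) | (forall s. exists r. (H(r,s) | B(r))))
Push ¬ through the quantifiers and connectives to reach negation normal form:
  (exists q. exists p. (H(q,p) | H(q,q))) & (exists m. H(m,m)) & (exists s. forall r. (~H(r,s) & ~B(r)))
Finally move all quantifiers to the prefix:
  exists q. exists p. exists m. exists s. forall r. ((H(q,p) | H(q,q)) & H(m,m) & ~H(r,s) & ~B(r))
The quantifier forall s sits under an odd number of negations (counting the antecedent side of each →), so it flips to exists s.

existential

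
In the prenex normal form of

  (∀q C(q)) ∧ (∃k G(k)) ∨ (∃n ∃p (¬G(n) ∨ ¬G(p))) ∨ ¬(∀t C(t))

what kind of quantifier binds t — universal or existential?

existential

Drive negations inward (¬∀x A ≡ ∃x ¬A, ¬∃x A ≡ ∀x ¬A, De Morgan for ∧/∨):
  (∀q C(q)) ∧ (∃k G(k)) ∨ (∃n ∃p (¬G(n) ∨ ¬G(p))) ∨ (∃t ¬C(t))
Pull the quantifiers to the front (each side's bound variable is not free in the other side):
  ∀q ∃k ∃n ∃p ∃t (C(q) ∧ G(k) ∨ ¬G(n) ∨ ¬G(p) ∨ ¬C(t))
The quantifier ∀t sits under an odd number of negations, so it flips to ∃t.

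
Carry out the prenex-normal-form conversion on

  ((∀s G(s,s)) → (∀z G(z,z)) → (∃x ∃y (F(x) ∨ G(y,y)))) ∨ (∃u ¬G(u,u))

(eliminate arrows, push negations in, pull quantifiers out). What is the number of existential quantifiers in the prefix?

5

Eliminate → and ↔ using ¬ and ∨.
  ¬(∀s G(s,s)) ∨ ¬(∀z G(z,z)) ∨ (∃x ∃y (F(x) ∨ G(y,y))) ∨ (∃u ¬G(u,u))
Drive negations inward (¬∀x A ≡ ∃x ¬A, ¬∃x A ≡ ∀x ¬A, De Morgan for ∧/∨):
  (∃s ¬G(s,s)) ∨ (∃z ¬G(z,z)) ∨ (∃x ∃y (F(x) ∨ G(y,y))) ∨ (∃u ¬G(u,u))
All bound variables are already distinct, so no renaming is needed.
Extract every quantifier outward, since the variables are now distinct and don't occur free across branches:
  ∃s ∃z ∃x ∃y ∃u (¬G(s,s) ∨ ¬G(z,z) ∨ F(x) ∨ G(y,y) ∨ ¬G(u,u))
The prefix is ∃s ∃z ∃x ∃y ∃u: 0 universal, 5 existential.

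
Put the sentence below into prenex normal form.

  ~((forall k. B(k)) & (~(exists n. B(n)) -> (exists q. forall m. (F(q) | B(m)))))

Eliminate → and ↔ using ¬ and ∨.
  ~((forall k. B(k)) & (~~(exists n. B(n)) | (exists q. forall m. (F(q) | B(m)))))
Move each ¬ inward, flipping quantifiers it crosses:
  (exists k. ~B(k)) | (forall n. ~B(n)) & (forall q. exists m. (~F(q) & ~B(m)))
All bound variables are already distinct, so no renaming is needed.
Extract every quantifier outward, since the variables are now distinct and don't occur free across branches:
  exists k. forall n. forall q. exists m. (~B(k) | ~B(n) & ~F(q) & ~B(m))

exists k. forall n. forall q. exists m. (~B(k) | ~B(n) & ~F(q) & ~B(m))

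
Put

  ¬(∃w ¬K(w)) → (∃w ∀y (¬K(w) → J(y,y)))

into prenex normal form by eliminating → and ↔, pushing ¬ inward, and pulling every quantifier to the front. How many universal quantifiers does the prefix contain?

1

First replace A → B with ¬A ∨ B.
  ¬¬(∃w ¬K(w)) ∨ (∃w ∀y (¬¬K(w) ∨ J(y,y)))
Drive negations inward (¬∀x A ≡ ∃x ¬A, ¬∃x A ≡ ∀x ¬A, De Morgan for ∧/∨):
  (∃w ¬K(w)) ∨ (∃w ∀y (K(w) ∨ J(y,y)))
Standardize variables apart so no two quantifiers bind the same name: w↦a.
  (∃w ¬K(w)) ∨ (∃a ∀y (K(a) ∨ J(y,y)))
Finally move all quantifiers to the prefix:
  ∃w ∃a ∀y (¬K(w) ∨ K(a) ∨ J(y,y))
The prefix is ∃w ∃a ∀y: 1 universal, 2 existential.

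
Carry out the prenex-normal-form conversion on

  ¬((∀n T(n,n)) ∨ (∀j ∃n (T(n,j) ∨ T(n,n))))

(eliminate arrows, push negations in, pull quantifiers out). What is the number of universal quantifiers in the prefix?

Move each ¬ inward, flipping quantifiers it crosses:
  (∃n ¬T(n,n)) ∧ (∃j ∀n (¬T(n,j) ∧ ¬T(n,n)))
Give each quantifier a distinct variable: n↦w.
  (∃n ¬T(n,n)) ∧ (∃j ∀w (¬T(w,j) ∧ ¬T(w,w)))
Pull the quantifiers to the front (each side's bound variable is not free in the other side):
  ∃n ∃j ∀w (¬T(n,n) ∧ ¬T(w,j) ∧ ¬T(w,w))
The prefix is ∃n ∃j ∀w: 1 universal, 2 existential.

1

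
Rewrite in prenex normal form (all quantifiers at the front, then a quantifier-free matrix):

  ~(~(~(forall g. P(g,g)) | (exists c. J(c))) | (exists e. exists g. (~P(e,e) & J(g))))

Move each ¬ inward, flipping quantifiers it crosses:
  ((exists g. ~P(g,g)) | (exists c. J(c))) & (forall e. forall g. (P(e,e) | ~J(g)))
Rename bound variables to avoid capture: g↦b.
  ((exists g. ~P(g,g)) | (exists c. J(c))) & (forall e. forall b. (P(e,e) | ~J(b)))
Finally move all quantifiers to the prefix:
  exists g. exists c. forall e. forall b. ((~P(g,g) | J(c)) & (P(e,e) | ~J(b)))

exists g. exists c. forall e. forall b. ((~P(g,g) | J(c)) & (P(e,e) | ~J(b)))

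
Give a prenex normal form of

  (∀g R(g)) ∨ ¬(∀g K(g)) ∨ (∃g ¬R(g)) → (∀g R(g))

First replace A → B with ¬A ∨ B.
  ¬((∀g R(g)) ∨ ¬(∀g K(g)) ∨ (∃g ¬R(g))) ∨ (∀g R(g))
Drive negations inward (¬∀x A ≡ ∃x ¬A, ¬∃x A ≡ ∀x ¬A, De Morgan for ∧/∨):
  (∃g ¬R(g)) ∧ (∀g K(g)) ∧ (∀g R(g)) ∨ (∀g R(g))
Rename bound variables to avoid capture: g↦y1, g↦u, g↦z1.
  (∃g ¬R(g)) ∧ (∀y1 K(y1)) ∧ (∀u R(u)) ∨ (∀z1 R(z1))
Finally move all quantifiers to the prefix:
  ∃g ∀y1 ∀u ∀z1 (¬R(g) ∧ K(y1) ∧ R(u) ∨ R(z1))

∃g ∀y1 ∀u ∀z1 (¬R(g) ∧ K(y1) ∧ R(u) ∨ R(z1))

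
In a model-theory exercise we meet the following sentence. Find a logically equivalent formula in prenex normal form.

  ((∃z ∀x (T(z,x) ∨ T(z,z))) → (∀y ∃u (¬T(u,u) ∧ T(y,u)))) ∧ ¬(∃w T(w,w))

Eliminate → and ↔ using ¬ and ∨.
  (¬(∃z ∀x (T(z,x) ∨ T(z,z))) ∨ (∀y ∃u (¬T(u,u) ∧ T(y,u)))) ∧ ¬(∃w T(w,w))
Drive negations inward (¬∀x A ≡ ∃x ¬A, ¬∃x A ≡ ∀x ¬A, De Morgan for ∧/∨):
  ((∀z ∃x (¬T(z,x) ∧ ¬T(z,z))) ∨ (∀y ∃u (¬T(u,u) ∧ T(y,u)))) ∧ (∀w ¬T(w,w))
All bound variables are already distinct, so no renaming is needed.
Extract every quantifier outward, since the variables are now distinct and don't occur free across branches:
  ∀z ∃x ∀y ∃u ∀w ((¬T(z,x) ∧ ¬T(z,z) ∨ ¬T(u,u) ∧ T(y,u)) ∧ ¬T(w,w))

∀z ∃x ∀y ∃u ∀w ((¬T(z,x) ∧ ¬T(z,z) ∨ ¬T(u,u) ∧ T(y,u)) ∧ ¬T(w,w))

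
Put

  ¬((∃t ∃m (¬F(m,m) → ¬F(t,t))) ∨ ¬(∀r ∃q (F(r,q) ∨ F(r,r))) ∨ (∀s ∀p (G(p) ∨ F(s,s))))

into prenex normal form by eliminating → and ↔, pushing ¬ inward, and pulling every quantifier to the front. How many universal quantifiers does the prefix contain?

3

Eliminate → and ↔ using ¬ and ∨.
  ¬((∃t ∃m (¬¬F(m,m) ∨ ¬F(t,t))) ∨ ¬(∀r ∃q (F(r,q) ∨ F(r,r))) ∨ (∀s ∀p (G(p) ∨ F(s,s))))
Drive negations inward (¬∀x A ≡ ∃x ¬A, ¬∃x A ≡ ∀x ¬A, De Morgan for ∧/∨):
  (∀t ∀m (¬F(m,m) ∧ F(t,t))) ∧ (∀r ∃q (F(r,q) ∨ F(r,r))) ∧ (∃s ∃p (¬G(p) ∧ ¬F(s,s)))
All bound variables are already distinct, so no renaming is needed.
Pull the quantifiers to the front (each side's bound variable is not free in the other side):
  ∀t ∀m ∀r ∃q ∃s ∃p (¬F(m,m) ∧ F(t,t) ∧ (F(r,q) ∨ F(r,r)) ∧ ¬G(p) ∧ ¬F(s,s))
The prefix is ∀t ∀m ∀r ∃q ∃s ∃p: 3 universal, 3 existential.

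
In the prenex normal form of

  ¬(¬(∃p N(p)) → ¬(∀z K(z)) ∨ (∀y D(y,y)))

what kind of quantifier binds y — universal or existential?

existential

First replace A → B with ¬A ∨ B.
  ¬(¬¬(∃p N(p)) ∨ ¬(∀z K(z)) ∨ (∀y D(y,y)))
Drive negations inward (¬∀x A ≡ ∃x ¬A, ¬∃x A ≡ ∀x ¬A, De Morgan for ∧/∨):
  (∀p ¬N(p)) ∧ (∀z K(z)) ∧ (∃y ¬D(y,y))
All bound variables are already distinct, so no renaming is needed.
Extract every quantifier outward, since the variables are now distinct and don't occur free across branches:
  ∀p ∀z ∃y (¬N(p) ∧ K(z) ∧ ¬D(y,y))
The quantifier ∀y sits under an odd number of negations (counting the antecedent side of each →), so it flips to ∃y.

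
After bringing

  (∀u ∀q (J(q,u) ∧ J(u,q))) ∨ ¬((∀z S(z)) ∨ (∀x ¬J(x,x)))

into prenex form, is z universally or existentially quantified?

Push ¬ through the quantifiers and connectives to reach negation normal form:
  (∀u ∀q (J(q,u) ∧ J(u,q))) ∨ (∃z ¬S(z)) ∧ (∃x J(x,x))
Finally move all quantifiers to the prefix:
  ∀u ∀q ∃z ∃x (J(q,u) ∧ J(u,q) ∨ ¬S(z) ∧ J(x,x))
The quantifier ∀z sits under an odd number of negations, so it flips to ∃z.

existential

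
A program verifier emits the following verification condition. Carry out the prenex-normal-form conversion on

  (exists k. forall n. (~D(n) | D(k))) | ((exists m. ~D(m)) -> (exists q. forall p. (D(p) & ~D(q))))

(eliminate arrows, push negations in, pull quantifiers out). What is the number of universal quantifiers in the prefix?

3

Eliminate → and ↔ using ¬ and ∨.
  (exists k. forall n. (~D(n) | D(k))) | ~(exists m. ~D(m)) | (exists q. forall p. (D(p) & ~D(q)))
Move each ¬ inward, flipping quantifiers it crosses:
  (exists k. forall n. (~D(n) | D(k))) | (forall m. D(m)) | (exists q. forall p. (D(p) & ~D(q)))
Extract every quantifier outward, since the variables are now distinct and don't occur free across branches:
  exists k. forall n. forall m. exists q. forall p. (~D(n) | D(k) | D(m) | D(p) & ~D(q))
The prefix is exists k forall n forall m exists q forall p: 3 universal, 2 existential.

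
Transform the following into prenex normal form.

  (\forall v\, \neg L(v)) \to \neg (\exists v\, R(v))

\exists v\, \forall z1\, (L(v) \lor \neg R(z1))

First replace A → B with ¬A ∨ B.
  \neg (\forall v\, \neg L(v)) \lor \neg (\exists v\, R(v))
Push ¬ through the quantifiers and connectives to reach negation normal form:
  (\exists v\, L(v)) \lor (\forall v\, \neg R(v))
Rename bound variables to avoid capture: v↦z1.
  (\exists v\, L(v)) \lor (\forall z1\, \neg R(z1))
Pull the quantifiers to the front (each side's bound variable is not free in the other side):
  \exists v\, \forall z1\, (L(v) \lor \neg R(z1))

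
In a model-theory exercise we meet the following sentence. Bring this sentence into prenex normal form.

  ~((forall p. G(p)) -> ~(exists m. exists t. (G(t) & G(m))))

Eliminate → and ↔ using ¬ and ∨.
  ~(~(forall p. G(p)) | ~(exists m. exists t. (G(t) & G(m))))
Move each ¬ inward, flipping quantifiers it crosses:
  (forall p. G(p)) & (exists m. exists t. (G(t) & G(m)))
All bound variables are already distinct, so no renaming is needed.
Pull the quantifiers to the front (each side's bound variable is not free in the other side):
  forall p. exists m. exists t. (G(p) & G(t) & G(m))

forall p. exists m. exists t. (G(p) & G(t) & G(m))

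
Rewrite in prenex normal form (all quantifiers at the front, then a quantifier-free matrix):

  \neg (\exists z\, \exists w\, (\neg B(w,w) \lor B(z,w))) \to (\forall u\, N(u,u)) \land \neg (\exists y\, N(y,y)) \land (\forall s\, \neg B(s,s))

\exists z\, \exists w\, \forall u\, \forall y\, \forall s\, (\neg B(w,w) \lor B(z,w) \lor N(u,u) \land \neg N(y,y) \land \neg B(s,s))

First replace A → B with ¬A ∨ B.
  \neg \neg (\exists z\, \exists w\, (\neg B(w,w) \lor B(z,w))) \lor (\forall u\, N(u,u)) \land \neg (\exists y\, N(y,y)) \land (\forall s\, \neg B(s,s))
Push ¬ through the quantifiers and connectives to reach negation normal form:
  (\exists z\, \exists w\, (\neg B(w,w) \lor B(z,w))) \lor (\forall u\, N(u,u)) \land (\forall y\, \neg N(y,y)) \land (\forall s\, \neg B(s,s))
Extract every quantifier outward, since the variables are now distinct and don't occur free across branches:
  \exists z\, \exists w\, \forall u\, \forall y\, \forall s\, (\neg B(w,w) \lor B(z,w) \lor N(u,u) \land \neg N(y,y) \land \neg B(s,s))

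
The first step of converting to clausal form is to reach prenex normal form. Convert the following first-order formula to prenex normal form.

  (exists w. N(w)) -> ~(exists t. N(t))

First replace A → B with ¬A ∨ B.
  ~(exists w. N(w)) | ~(exists t. N(t))
Move each ¬ inward, flipping quantifiers it crosses:
  (forall w. ~N(w)) | (forall t. ~N(t))
Extract every quantifier outward, since the variables are now distinct and don't occur free across branches:
  forall w. forall t. (~N(w) | ~N(t))

forall w. forall t. (~N(w) | ~N(t))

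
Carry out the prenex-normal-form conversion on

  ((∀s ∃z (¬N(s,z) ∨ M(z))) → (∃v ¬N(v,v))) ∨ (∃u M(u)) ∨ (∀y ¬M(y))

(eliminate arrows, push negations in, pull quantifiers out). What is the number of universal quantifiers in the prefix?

2

First replace A → B with ¬A ∨ B.
  ¬(∀s ∃z (¬N(s,z) ∨ M(z))) ∨ (∃v ¬N(v,v)) ∨ (∃u M(u)) ∨ (∀y ¬M(y))
Move each ¬ inward, flipping quantifiers it crosses:
  (∃s ∀z (N(s,z) ∧ ¬M(z))) ∨ (∃v ¬N(v,v)) ∨ (∃u M(u)) ∨ (∀y ¬M(y))
All bound variables are already distinct, so no renaming is needed.
Finally move all quantifiers to the prefix:
  ∃s ∀z ∃v ∃u ∀y (N(s,z) ∧ ¬M(z) ∨ ¬N(v,v) ∨ M(u) ∨ ¬M(y))
The prefix is ∃s ∀z ∃v ∃u ∀y: 2 universal, 3 existential.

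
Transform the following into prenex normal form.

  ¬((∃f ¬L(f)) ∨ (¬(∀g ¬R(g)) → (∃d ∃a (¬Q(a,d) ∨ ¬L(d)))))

Rewrite implications/biconditionals: A → B as ¬A ∨ B.
  ¬((∃f ¬L(f)) ∨ ¬¬(∀g ¬R(g)) ∨ (∃d ∃a (¬Q(a,d) ∨ ¬L(d))))
Drive negations inward (¬∀x A ≡ ∃x ¬A, ¬∃x A ≡ ∀x ¬A, De Morgan for ∧/∨):
  (∀f L(f)) ∧ (∃g R(g)) ∧ (∀d ∀a (Q(a,d) ∧ L(d)))
All bound variables are already distinct, so no renaming is needed.
Pull the quantifiers to the front (each side's bound variable is not free in the other side):
  ∀f ∃g ∀d ∀a (L(f) ∧ R(g) ∧ Q(a,d) ∧ L(d))

∀f ∃g ∀d ∀a (L(f) ∧ R(g) ∧ Q(a,d) ∧ L(d))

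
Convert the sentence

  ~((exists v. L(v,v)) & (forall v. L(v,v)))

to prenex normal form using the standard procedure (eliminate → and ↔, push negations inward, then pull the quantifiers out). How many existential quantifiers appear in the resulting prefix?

1

Drive negations inward (¬∀x A ≡ ∃x ¬A, ¬∃x A ≡ ∀x ¬A, De Morgan for ∧/∨):
  (forall v. ~L(v,v)) | (exists v. ~L(v,v))
Give each quantifier a distinct variable: v↦b.
  (forall v. ~L(v,v)) | (exists b. ~L(b,b))
Extract every quantifier outward, since the variables are now distinct and don't occur free across branches:
  forall v. exists b. (~L(v,v) | ~L(b,b))
The prefix is forall v exists b: 1 universal, 1 existential.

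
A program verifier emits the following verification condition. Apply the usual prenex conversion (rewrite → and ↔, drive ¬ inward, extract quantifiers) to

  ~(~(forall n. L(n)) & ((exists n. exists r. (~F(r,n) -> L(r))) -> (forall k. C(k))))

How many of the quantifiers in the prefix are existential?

3

First replace A → B with ¬A ∨ B.
  ~(~(forall n. L(n)) & (~(exists n. exists r. (~~F(r,n) | L(r))) | (forall k. C(k))))
Push ¬ through the quantifiers and connectives to reach negation normal form:
  (forall n. L(n)) | (exists n. exists r. (F(r,n) | L(r))) & (exists k. ~C(k))
Rename bound variables to avoid capture: n↦b.
  (forall n. L(n)) | (exists b. exists r. (F(r,b) | L(r))) & (exists k. ~C(k))
Finally move all quantifiers to the prefix:
  forall n. exists b. exists r. exists k. (L(n) | (F(r,b) | L(r)) & ~C(k))
The prefix is forall n exists b exists r exists k: 1 universal, 3 existential.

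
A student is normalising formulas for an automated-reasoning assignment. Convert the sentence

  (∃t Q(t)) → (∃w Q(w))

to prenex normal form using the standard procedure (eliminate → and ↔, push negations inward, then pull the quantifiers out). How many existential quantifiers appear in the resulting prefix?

1

Eliminate → and ↔ using ¬ and ∨.
  ¬(∃t Q(t)) ∨ (∃w Q(w))
Drive negations inward (¬∀x A ≡ ∃x ¬A, ¬∃x A ≡ ∀x ¬A, De Morgan for ∧/∨):
  (∀t ¬Q(t)) ∨ (∃w Q(w))
All bound variables are already distinct, so no renaming is needed.
Pull the quantifiers to the front (each side's bound variable is not free in the other side):
  ∀t ∃w (¬Q(t) ∨ Q(w))
The prefix is ∀t ∃w: 1 universal, 1 existential.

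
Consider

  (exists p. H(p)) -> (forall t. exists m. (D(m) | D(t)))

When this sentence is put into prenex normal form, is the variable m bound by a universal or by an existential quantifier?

existential

First replace A → B with ¬A ∨ B.
  ~(exists p. H(p)) | (forall t. exists m. (D(m) | D(t)))
Drive negations inward (¬∀x A ≡ ∃x ¬A, ¬∃x A ≡ ∀x ¬A, De Morgan for ∧/∨):
  (forall p. ~H(p)) | (forall t. exists m. (D(m) | D(t)))
All bound variables are already distinct, so no renaming is needed.
Extract every quantifier outward, since the variables are now distinct and don't occur free across branches:
  forall p. forall t. exists m. (~H(p) | D(m) | D(t))
The quantifier exists m sits under an even number of negations (counting the antecedent side of each →), so it remains existential.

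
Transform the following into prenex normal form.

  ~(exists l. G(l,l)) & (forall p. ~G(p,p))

forall l. forall p. (~G(l,l) & ~G(p,p))

Drive negations inward (¬∀x A ≡ ∃x ¬A, ¬∃x A ≡ ∀x ¬A, De Morgan for ∧/∨):
  (forall l. ~G(l,l)) & (forall p. ~G(p,p))
All bound variables are already distinct, so no renaming is needed.
Pull the quantifiers to the front (each side's bound variable is not free in the other side):
  forall l. forall p. (~G(l,l) & ~G(p,p))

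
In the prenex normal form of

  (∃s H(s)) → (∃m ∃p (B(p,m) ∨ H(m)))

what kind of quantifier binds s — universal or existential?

Eliminate → and ↔ using ¬ and ∨.
  ¬(∃s H(s)) ∨ (∃m ∃p (B(p,m) ∨ H(m)))
Push ¬ through the quantifiers and connectives to reach negation normal form:
  (∀s ¬H(s)) ∨ (∃m ∃p (B(p,m) ∨ H(m)))
Finally move all quantifiers to the prefix:
  ∀s ∃m ∃p (¬H(s) ∨ B(p,m) ∨ H(m))
The quantifier ∃s sits under an odd number of negations (counting the antecedent side of each →), so it flips to ∀s.

universal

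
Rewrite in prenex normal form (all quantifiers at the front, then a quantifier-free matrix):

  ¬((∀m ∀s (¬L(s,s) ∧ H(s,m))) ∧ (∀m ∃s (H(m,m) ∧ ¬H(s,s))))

∃m ∃s ∃y ∀a (L(s,s) ∨ ¬H(s,m) ∨ ¬H(y,y) ∨ H(a,a))

Drive negations inward (¬∀x A ≡ ∃x ¬A, ¬∃x A ≡ ∀x ¬A, De Morgan for ∧/∨):
  (∃m ∃s (L(s,s) ∨ ¬H(s,m))) ∨ (∃m ∀s (¬H(m,m) ∨ H(s,s)))
Give each quantifier a distinct variable: m↦y, s↦a.
  (∃m ∃s (L(s,s) ∨ ¬H(s,m))) ∨ (∃y ∀a (¬H(y,y) ∨ H(a,a)))
Extract every quantifier outward, since the variables are now distinct and don't occur free across branches:
  ∃m ∃s ∃y ∀a (L(s,s) ∨ ¬H(s,m) ∨ ¬H(y,y) ∨ H(a,a))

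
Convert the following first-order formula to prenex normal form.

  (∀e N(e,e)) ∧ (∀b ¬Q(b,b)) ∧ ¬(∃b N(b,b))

∀e ∀b ∀q (N(e,e) ∧ ¬Q(b,b) ∧ ¬N(q,q))

Move each ¬ inward, flipping quantifiers it crosses:
  (∀e N(e,e)) ∧ (∀b ¬Q(b,b)) ∧ (∀b ¬N(b,b))
Rename bound variables to avoid capture: b↦q.
  (∀e N(e,e)) ∧ (∀b ¬Q(b,b)) ∧ (∀q ¬N(q,q))
Finally move all quantifiers to the prefix:
  ∀e ∀b ∀q (N(e,e) ∧ ¬Q(b,b) ∧ ¬N(q,q))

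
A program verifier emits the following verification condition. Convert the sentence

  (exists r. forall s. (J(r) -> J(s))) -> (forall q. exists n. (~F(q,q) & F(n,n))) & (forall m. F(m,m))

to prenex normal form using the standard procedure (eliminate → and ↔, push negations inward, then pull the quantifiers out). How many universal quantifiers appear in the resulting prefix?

First replace A → B with ¬A ∨ B.
  ~(exists r. forall s. (~J(r) | J(s))) | (forall q. exists n. (~F(q,q) & F(n,n))) & (forall m. F(m,m))
Push ¬ through the quantifiers and connectives to reach negation normal form:
  (forall r. exists s. (J(r) & ~J(s))) | (forall q. exists n. (~F(q,q) & F(n,n))) & (forall m. F(m,m))
All bound variables are already distinct, so no renaming is needed.
Pull the quantifiers to the front (each side's bound variable is not free in the other side):
  forall r. exists s. forall q. exists n. forall m. (J(r) & ~J(s) | ~F(q,q) & F(n,n) & F(m,m))
The prefix is forall r exists s forall q exists n forall m: 3 universal, 2 existential.

3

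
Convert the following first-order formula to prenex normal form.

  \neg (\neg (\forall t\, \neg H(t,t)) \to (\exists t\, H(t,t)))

Eliminate → and ↔ using ¬ and ∨.
  \neg (\neg \neg (\forall t\, \neg H(t,t)) \lor (\exists t\, H(t,t)))
Move each ¬ inward, flipping quantifiers it crosses:
  (\exists t\, H(t,t)) \land (\forall t\, \neg H(t,t))
Give each quantifier a distinct variable: t↦x.
  (\exists t\, H(t,t)) \land (\forall x\, \neg H(x,x))
Finally move all quantifiers to the prefix:
  \exists t\, \forall x\, (H(t,t) \land \neg H(x,x))

\exists t\, \forall x\, (H(t,t) \land \neg H(x,x))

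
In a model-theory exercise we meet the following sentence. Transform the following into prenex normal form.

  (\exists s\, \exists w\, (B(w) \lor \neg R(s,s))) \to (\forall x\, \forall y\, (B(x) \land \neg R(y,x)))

\forall s\, \forall w\, \forall x\, \forall y\, (\neg B(w) \land R(s,s) \lor B(x) \land \neg R(y,x))

Eliminate → and ↔ using ¬ and ∨.
  \neg (\exists s\, \exists w\, (B(w) \lor \neg R(s,s))) \lor (\forall x\, \forall y\, (B(x) \land \neg R(y,x)))
Push ¬ through the quantifiers and connectives to reach negation normal form:
  (\forall s\, \forall w\, (\neg B(w) \land R(s,s))) \lor (\forall x\, \forall y\, (B(x) \land \neg R(y,x)))
All bound variables are already distinct, so no renaming is needed.
Pull the quantifiers to the front (each side's bound variable is not free in the other side):
  \forall s\, \forall w\, \forall x\, \forall y\, (\neg B(w) \land R(s,s) \lor B(x) \land \neg R(y,x))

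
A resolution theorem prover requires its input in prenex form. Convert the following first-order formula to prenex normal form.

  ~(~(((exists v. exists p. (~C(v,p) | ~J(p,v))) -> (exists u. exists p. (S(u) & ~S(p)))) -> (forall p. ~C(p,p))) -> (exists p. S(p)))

forall v. forall p. exists u. exists w. exists s. forall z1. ((C(v,p) & J(p,v) | S(u) & ~S(w)) & C(s,s) & ~S(z1))

Rewrite implications/biconditionals: A → B as ¬A ∨ B.
  ~(~~(~(~(exists v. exists p. (~C(v,p) | ~J(p,v))) | (exists u. exists p. (S(u) & ~S(p)))) | (forall p. ~C(p,p))) | (exists p. S(p)))
Push ¬ through the quantifiers and connectives to reach negation normal form:
  ((forall v. forall p. (C(v,p) & J(p,v))) | (exists u. exists p. (S(u) & ~S(p)))) & (exists p. C(p,p)) & (forall p. ~S(p))
Rename bound variables to avoid capture: p↦w, p↦s, p↦z1.
  ((forall v. forall p. (C(v,p) & J(p,v))) | (exists u. exists w. (S(u) & ~S(w)))) & (exists s. C(s,s)) & (forall z1. ~S(z1))
Pull the quantifiers to the front (each side's bound variable is not free in the other side):
  forall v. forall p. exists u. exists w. exists s. forall z1. ((C(v,p) & J(p,v) | S(u) & ~S(w)) & C(s,s) & ~S(z1))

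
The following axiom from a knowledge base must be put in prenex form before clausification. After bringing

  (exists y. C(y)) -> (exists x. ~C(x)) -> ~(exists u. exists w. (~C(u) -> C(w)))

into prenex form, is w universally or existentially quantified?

universal

Eliminate → and ↔ using ¬ and ∨.
  ~(exists y. C(y)) | ~(exists x. ~C(x)) | ~(exists u. exists w. (~~C(u) | C(w)))
Push ¬ through the quantifiers and connectives to reach negation normal form:
  (forall y. ~C(y)) | (forall x. C(x)) | (forall u. forall w. (~C(u) & ~C(w)))
Finally move all quantifiers to the prefix:
  forall y. forall x. forall u. forall w. (~C(y) | C(x) | ~C(u) & ~C(w))
The quantifier exists w sits under an odd number of negations (counting the antecedent side of each →), so it flips to forall w.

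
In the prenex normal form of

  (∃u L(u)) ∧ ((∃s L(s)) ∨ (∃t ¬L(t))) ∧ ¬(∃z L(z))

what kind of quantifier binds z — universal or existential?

Move each ¬ inward, flipping quantifiers it crosses:
  (∃u L(u)) ∧ ((∃s L(s)) ∨ (∃t ¬L(t))) ∧ (∀z ¬L(z))
All bound variables are already distinct, so no renaming is needed.
Extract every quantifier outward, since the variables are now distinct and don't occur free across branches:
  ∃u ∃s ∃t ∀z (L(u) ∧ (L(s) ∨ ¬L(t)) ∧ ¬L(z))
The quantifier ∃z sits under an odd number of negations, so it flips to ∀z.

universal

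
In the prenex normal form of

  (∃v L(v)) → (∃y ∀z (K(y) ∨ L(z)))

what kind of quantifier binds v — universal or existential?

universal

First replace A → B with ¬A ∨ B.
  ¬(∃v L(v)) ∨ (∃y ∀z (K(y) ∨ L(z)))
Move each ¬ inward, flipping quantifiers it crosses:
  (∀v ¬L(v)) ∨ (∃y ∀z (K(y) ∨ L(z)))
All bound variables are already distinct, so no renaming is needed.
Finally move all quantifiers to the prefix:
  ∀v ∃y ∀z (¬L(v) ∨ K(y) ∨ L(z))
The quantifier ∃v sits under an odd number of negations (counting the antecedent side of each →), so it flips to ∀v.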